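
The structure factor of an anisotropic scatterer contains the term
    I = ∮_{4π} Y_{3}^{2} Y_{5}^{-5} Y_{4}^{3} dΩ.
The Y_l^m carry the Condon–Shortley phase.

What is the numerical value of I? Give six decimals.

-0.212007

Rules hold: Σm=0, L=12 even, 2≤4≤8.
N = 7·11·9 = 693
Δ = 4!·2!·6!/13! = 1/180180
Racah Σ t=1..3: t=1:−1/576 t=2:+1/144 t=3:−1/576 = 1/288
⇒ 3j(3 5 4; 0 0 0)² = 20/1001, sgn +1
Racah Σ t=0..0: t=0:+1/17280 = 1/17280
⇒ 3j(3 5 4; 2 -5 3)² = 35/858, sgn -1
4πI² = N·(3j₀)²·(3jₘ)² = 1050/1859
I = -1·√(0.56482/4π) = -0.21200691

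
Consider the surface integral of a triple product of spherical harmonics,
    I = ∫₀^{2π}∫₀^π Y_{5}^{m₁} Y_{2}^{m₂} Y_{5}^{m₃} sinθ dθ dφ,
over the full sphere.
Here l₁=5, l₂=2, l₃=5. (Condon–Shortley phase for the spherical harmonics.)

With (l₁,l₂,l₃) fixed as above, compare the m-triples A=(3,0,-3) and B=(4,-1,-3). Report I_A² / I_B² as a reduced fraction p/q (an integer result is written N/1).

Shared (l₁,l₂,l₃)=(5,2,5): N and (l;000)² cancel in I_A²/I_B².
A: Δ = 2!·8!·2!/13! = 1/38610; Racah Σ t=0..2: t=0:+1/5760 t=1:−1/5040 t=2:+1/161280 = -1/53760; ⇒ 3j(5 2 5; 3 0 -3)² = 1/4290, sgn -1
B: Δ = 2!·8!·2!/13! = 1/38610; Racah Σ t=0..1: t=0:+1/10080 t=1:−1/80640 = 1/11520; ⇒ 3j(5 2 5; 4 -1 -3)² = 49/1430, sgn +1
I_A²/I_B² = (1/4290)/(49/1430) = 1/147

1/147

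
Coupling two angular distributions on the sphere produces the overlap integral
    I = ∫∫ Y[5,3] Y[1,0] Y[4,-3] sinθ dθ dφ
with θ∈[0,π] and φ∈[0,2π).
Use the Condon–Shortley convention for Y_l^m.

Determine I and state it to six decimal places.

-0.196426

Checks pass: Σm=0; 10 even; l₃=4∈[4,6].
(2·5+1)(2·1+1)(2·4+1) = 297
Δ: 2! 8! 0! / 11! → 1/495
sum: t=1:−1/576 = -1/576
3j²(5 1 4; 0 0 0) = Δ·Π!·Σ² = 5/99  (sign -1)
sum: t=1:−1/5040 = -1/5040
3j²(5 1 4; 3 0 -3) = Δ·Π!·Σ² = 16/495  (sign +1)
combine: 4πI² = 297·5/99·16/495 = 16/33
take √, sign -1: I = -0.19642560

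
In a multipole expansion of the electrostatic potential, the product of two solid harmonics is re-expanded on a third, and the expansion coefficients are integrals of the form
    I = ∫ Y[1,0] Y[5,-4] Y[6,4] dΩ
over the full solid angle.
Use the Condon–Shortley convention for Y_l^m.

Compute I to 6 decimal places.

0.182727

Rules hold: Σm=0, L=12 even, 4≤6≤6.
N = 3·11·13 = 429
Δ = 0!·2!·10!/13! = 1/858
Racah Σ t=0..0: t=0:+1/14400 = 1/14400
⇒ 3j(1 5 6; 0 0 0)² = 6/143, sgn +1
Racah Σ t=0..0: t=0:+1/362880 = 1/362880
⇒ 3j(1 5 6; 0 -4 4)² = 10/429, sgn +1
4πI² = N·(3j₀)²·(3jₘ)² = 60/143
I = +1·√(0.41958/4π) = 0.18272698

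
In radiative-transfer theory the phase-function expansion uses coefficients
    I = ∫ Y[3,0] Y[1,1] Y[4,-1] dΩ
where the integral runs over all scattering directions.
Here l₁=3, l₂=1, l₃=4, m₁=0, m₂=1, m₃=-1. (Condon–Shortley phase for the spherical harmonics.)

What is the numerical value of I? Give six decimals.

-0.194664

Checks pass: Σm=0; 8 even; l₃=4∈[2,4].
(2·3+1)(2·1+1)(2·4+1) = 189
Δ: 0! 6! 2! / 9! → 1/252
sum: t=0:+1/36 = 1/36
3j²(3 1 4; 0 0 0) = Δ·Π!·Σ² = 4/63  (sign +1)
sum: t=0:+1/72 = 1/72
3j²(3 1 4; 0 1 -1) = Δ·Π!·Σ² = 5/126  (sign -1)
combine: 4πI² = 189·4/63·5/126 = 10/21
take √, sign -1: I = -0.19466390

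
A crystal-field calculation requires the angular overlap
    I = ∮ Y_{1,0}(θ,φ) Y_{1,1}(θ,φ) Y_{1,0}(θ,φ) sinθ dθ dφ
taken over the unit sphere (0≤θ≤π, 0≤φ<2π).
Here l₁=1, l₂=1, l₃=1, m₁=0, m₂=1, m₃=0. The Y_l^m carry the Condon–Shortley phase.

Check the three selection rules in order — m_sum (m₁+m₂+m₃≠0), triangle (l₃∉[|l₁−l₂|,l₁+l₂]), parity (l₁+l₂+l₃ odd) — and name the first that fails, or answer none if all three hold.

m₁+m₂+m₃ = 0 + 1 + 0 = 1  ✗
triangle: |1−1|=0 ≤ l₃=1 ≤ 1+1=2
parity: l₁+l₂+l₃ = 3 is odd

m_sum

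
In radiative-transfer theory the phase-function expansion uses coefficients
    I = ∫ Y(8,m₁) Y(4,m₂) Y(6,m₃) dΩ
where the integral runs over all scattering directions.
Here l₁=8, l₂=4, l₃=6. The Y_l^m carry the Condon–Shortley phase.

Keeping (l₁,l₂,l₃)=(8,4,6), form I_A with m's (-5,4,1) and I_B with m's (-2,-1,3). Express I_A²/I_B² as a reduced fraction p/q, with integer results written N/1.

32032/12321

Same 8,4,6: normalisation and zero-m 3j drop out of the ratio.
A: Δ: 6! 10! 2! / 19! → 1/23279256; sum: t=6:+1/43545600 = 1/43545600; 3j²(8 4 6; -5 4 1) = Δ·Π!·Σ² = 20/969  (sign -1)
B: Δ: 6! 10! 2! / 19! → 1/23279256; sum: t=1:−1/87091200 t=2:+1/3870720 t=3:−1/2177280 = -37/174182400; 3j²(8 4 6; -2 -1 3) = Δ·Π!·Σ² = 20535/2586584  (sign +1)
I_A²/I_B² = (20/969)/(20535/2586584) = 32032/12321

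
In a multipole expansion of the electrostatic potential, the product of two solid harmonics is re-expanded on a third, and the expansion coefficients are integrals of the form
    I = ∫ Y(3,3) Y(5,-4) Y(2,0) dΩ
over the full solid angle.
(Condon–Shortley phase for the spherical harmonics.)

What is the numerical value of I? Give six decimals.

Σmᵢ = -1 ≠ 0, so the φ-integral vanishes; I = 0

0.000000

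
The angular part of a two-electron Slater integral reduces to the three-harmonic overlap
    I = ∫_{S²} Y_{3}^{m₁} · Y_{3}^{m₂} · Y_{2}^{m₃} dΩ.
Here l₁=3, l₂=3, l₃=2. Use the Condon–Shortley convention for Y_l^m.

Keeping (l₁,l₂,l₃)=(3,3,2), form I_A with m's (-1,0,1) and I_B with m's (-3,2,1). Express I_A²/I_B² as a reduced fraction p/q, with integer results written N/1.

Same 3,3,2: normalisation and zero-m 3j drop out of the ratio.
A: Δ: 4! 2! 2! / 9! → 1/3780; sum: t=2:+1/8 t=3:−1/12 = 1/24; 3j²(3 3 2; -1 0 1) = Δ·Π!·Σ² = 1/210  (sign -1)
B: Δ: 4! 2! 2! / 9! → 1/3780; sum: t=4:+1/48 = 1/48; 3j²(3 3 2; -3 2 1) = Δ·Π!·Σ² = 5/84  (sign -1)
I_A²/I_B² = (1/210)/(5/84) = 2/25

2/25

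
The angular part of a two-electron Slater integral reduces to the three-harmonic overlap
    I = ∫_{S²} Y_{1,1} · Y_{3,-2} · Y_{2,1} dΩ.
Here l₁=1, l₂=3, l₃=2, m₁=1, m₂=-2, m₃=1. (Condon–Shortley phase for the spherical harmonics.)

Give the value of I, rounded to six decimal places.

m-sum 0 ✓  L=6 even ✓  2≤2≤4 ✓
Π(2lᵢ+1) = 3×7×5 = 105
triangle coeff Δ(1,3,2) = 1/105
Σ_t [1,1]: t=1:−1/4 = -1/4
(3j)²=3/35 [(1 3 2; 0 0 0)], sign=-1
Σ_t [0,0]: t=0:+1/12 = 1/12
(3j)²=2/21 [(1 3 2; 1 -2 1)], sign=-1
⇒ 4πI² = 6/7
I = (+1)√(6/7/(4π)) = 0.26116903

0.261169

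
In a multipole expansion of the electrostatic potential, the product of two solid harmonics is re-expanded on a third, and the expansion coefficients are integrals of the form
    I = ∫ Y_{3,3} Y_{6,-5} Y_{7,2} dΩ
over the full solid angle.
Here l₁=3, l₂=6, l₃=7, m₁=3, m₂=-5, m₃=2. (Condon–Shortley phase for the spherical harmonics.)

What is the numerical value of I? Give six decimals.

-0.055070

m-sum 0 ✓  L=16 even ✓  3≤7≤9 ✓
Π(2lᵢ+1) = 7×13×15 = 1365
triangle coeff Δ(3,6,7) = 1/2042040
Σ_t [0,2]: t=0:+1/207360 t=1:−1/57600 t=2:+1/207360 = -1/129600
(3j)²=168/12155 [(3 6 7; 0 0 0)], sign=+1
Σ_t [0,0]: t=0:+1/17418240 = 1/17418240
(3j)²=25/12376 [(3 6 7; 3 -5 2)], sign=-1
⇒ 4πI² = 1575/41327
I = (-1)√(1575/41327/(4π)) = -0.05507042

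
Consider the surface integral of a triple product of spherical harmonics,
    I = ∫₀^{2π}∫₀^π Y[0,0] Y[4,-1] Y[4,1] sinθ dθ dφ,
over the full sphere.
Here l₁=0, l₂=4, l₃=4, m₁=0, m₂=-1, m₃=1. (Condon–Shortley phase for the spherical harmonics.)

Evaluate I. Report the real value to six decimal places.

-0.282095

Checks pass: Σm=0; 8 even; l₃=4∈[4,4].
(2·0+1)(2·4+1)(2·4+1) = 81
Δ: 0! 0! 8! / 9! → 1/9
sum: t=0:+1/576 = 1/576
3j²(0 4 4; 0 0 0) = Δ·Π!·Σ² = 1/9  (sign +1)
sum: t=0:+1/720 = 1/720
3j²(0 4 4; 0 -1 1) = Δ·Π!·Σ² = 1/9  (sign -1)
combine: 4πI² = 81·1/9·1/9 = 1/1
take √, sign -1: I = -0.28209479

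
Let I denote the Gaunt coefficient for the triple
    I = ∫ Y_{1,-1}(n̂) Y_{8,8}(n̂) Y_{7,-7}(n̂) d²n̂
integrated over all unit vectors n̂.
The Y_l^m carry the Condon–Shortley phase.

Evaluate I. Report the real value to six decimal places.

m-sum 0 ✓  L=16 even ✓  7≤7≤9 ✓
Π(2lᵢ+1) = 3×17×15 = 765
triangle coeff Δ(1,8,7) = 1/2040
Σ_t [1,1]: t=1:−1/25401600 = -1/25401600
(3j)²=8/255 [(1 8 7; 0 0 0)], sign=+1
Σ_t [2,2]: t=2:+1/174356582400 = 1/174356582400
(3j)²=1/17 [(1 8 7; -1 8 -7)], sign=+1
⇒ 4πI² = 24/17
I = (+1)√(24/17/(4π)) = 0.33517856

0.335179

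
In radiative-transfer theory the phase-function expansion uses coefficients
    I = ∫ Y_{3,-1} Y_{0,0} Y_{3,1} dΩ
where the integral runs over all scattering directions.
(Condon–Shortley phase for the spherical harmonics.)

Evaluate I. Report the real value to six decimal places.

Checks pass: Σm=0; 6 even; l₃=3∈[3,3].
(2·3+1)(2·0+1)(2·3+1) = 49
Δ: 0! 6! 0! / 7! → 1/7
sum: t=0:+1/36 = 1/36
3j²(3 0 3; 0 0 0) = Δ·Π!·Σ² = 1/7  (sign -1)
sum: t=0:+1/48 = 1/48
3j²(3 0 3; -1 0 1) = Δ·Π!·Σ² = 1/7  (sign +1)
combine: 4πI² = 49·1/7·1/7 = 1/1
take √, sign -1: I = -0.28209479

-0.282095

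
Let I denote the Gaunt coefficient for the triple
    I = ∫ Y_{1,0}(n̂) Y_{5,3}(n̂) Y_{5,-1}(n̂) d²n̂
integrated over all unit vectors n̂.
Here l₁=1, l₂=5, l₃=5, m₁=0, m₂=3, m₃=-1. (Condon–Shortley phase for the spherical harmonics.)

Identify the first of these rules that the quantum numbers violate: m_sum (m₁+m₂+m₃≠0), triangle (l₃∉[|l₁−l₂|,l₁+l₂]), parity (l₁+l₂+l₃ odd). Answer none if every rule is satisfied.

azimuthal sum: 0 + 3 − 1 = 2  ✗
4 ≤ 5 ≤ 6 (triangle on l)
L = 1 + 5 + 5 = 11 (odd)

m_sum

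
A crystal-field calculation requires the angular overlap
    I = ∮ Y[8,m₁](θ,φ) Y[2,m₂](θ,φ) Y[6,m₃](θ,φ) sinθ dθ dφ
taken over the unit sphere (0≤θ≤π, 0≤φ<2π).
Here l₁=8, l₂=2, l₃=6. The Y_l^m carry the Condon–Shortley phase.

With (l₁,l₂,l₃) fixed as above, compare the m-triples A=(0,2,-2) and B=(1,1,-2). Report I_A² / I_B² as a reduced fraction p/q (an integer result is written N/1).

l's match ⇒ only the (l;m) 3-j factors differ between A and B.
A: triangle coeff Δ(8,2,6) = 1/30940; Σ_t [4,4]: t=4:+1/23224320 = 1/23224320; (3j)²=1/442 [(8 2 6; 0 2 -2)], sign=+1
B: triangle coeff Δ(8,2,6) = 1/30940; Σ_t [3,3]: t=3:−1/5806080 = -1/5806080; (3j)²=9/884 [(8 2 6; 1 1 -2)], sign=-1
I_A²/I_B² = (1/442)/(9/884) = 2/9

2/9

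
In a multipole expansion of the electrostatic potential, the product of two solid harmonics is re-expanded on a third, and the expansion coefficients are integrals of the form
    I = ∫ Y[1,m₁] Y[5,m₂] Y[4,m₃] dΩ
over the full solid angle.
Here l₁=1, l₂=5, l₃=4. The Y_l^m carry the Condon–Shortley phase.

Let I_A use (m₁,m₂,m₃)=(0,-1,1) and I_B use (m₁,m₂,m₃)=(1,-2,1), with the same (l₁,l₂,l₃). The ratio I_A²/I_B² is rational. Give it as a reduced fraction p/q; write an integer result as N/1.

8/7

l's match ⇒ only the (l;m) 3-j factors differ between A and B.
A: triangle coeff Δ(1,5,4) = 1/495; Σ_t [1,1]: t=1:−1/720 = -1/720; (3j)²=8/165 [(1 5 4; 0 -1 1)], sign=+1
B: triangle coeff Δ(1,5,4) = 1/495; Σ_t [0,0]: t=0:+1/1440 = 1/1440; (3j)²=7/165 [(1 5 4; 1 -2 1)], sign=-1
I_A²/I_B² = (8/165)/(7/165) = 8/7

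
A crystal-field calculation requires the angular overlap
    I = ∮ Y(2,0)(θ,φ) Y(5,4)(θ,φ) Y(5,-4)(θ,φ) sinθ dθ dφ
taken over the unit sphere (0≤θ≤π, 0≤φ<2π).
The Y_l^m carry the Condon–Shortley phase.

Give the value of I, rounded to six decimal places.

Rules hold: Σm=0, L=12 even, 3≤5≤7.
N = 5·11·11 = 605
Δ = 2!·2!·8!/13! = 1/38610
Racah Σ t=0..2: t=0:+1/2880 t=1:−1/576 t=2:+1/2880 = -1/960
⇒ 3j(2 5 5; 0 0 0)² = 10/429, sgn +1
Racah Σ t=1..2: t=1:−1/40320 t=2:+1/20160 = 1/40320
⇒ 3j(2 5 5; 0 4 -4)² = 6/715, sgn -1
4πI² = N·(3j₀)²·(3jₘ)² = 20/169
I = -1·√(0.118343/4π) = -0.09704356

-0.097044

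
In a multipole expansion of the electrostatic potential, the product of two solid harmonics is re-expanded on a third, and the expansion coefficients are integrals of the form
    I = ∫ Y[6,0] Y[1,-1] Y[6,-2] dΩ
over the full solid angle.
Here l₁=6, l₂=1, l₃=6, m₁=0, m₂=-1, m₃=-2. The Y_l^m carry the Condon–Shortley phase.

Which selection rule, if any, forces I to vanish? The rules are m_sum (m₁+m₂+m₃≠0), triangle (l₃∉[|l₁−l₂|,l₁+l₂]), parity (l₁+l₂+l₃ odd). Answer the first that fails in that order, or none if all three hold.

m_sum

Σmᵢ = -3  ✗
l₃∈[|l₁−l₂|,l₁+l₂]=[5,7], have l₃=6
Σlᵢ = 13 ⇒ odd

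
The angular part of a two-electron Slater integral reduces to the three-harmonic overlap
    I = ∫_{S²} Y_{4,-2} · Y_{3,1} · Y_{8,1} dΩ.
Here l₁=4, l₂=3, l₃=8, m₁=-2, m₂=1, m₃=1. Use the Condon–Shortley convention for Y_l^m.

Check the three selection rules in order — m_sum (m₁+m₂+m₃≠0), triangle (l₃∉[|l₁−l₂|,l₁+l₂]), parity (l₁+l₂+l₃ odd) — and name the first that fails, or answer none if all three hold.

azimuthal sum: -2 + 1 + 1 = 0  ✓
1 ≤ 8 ≤ 7 (triangle on l)  ✗
L = 4 + 3 + 8 = 15 (odd)

triangle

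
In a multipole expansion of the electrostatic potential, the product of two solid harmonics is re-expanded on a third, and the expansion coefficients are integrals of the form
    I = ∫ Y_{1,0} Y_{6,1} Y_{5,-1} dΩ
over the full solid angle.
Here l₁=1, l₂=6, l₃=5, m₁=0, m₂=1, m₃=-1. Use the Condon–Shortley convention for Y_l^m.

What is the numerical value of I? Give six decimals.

-0.241725

m-sum 0 ✓  L=12 even ✓  5≤5≤7 ✓
Π(2lᵢ+1) = 3×13×11 = 429
triangle coeff Δ(1,6,5) = 1/858
Σ_t [1,1]: t=1:−1/14400 = -1/14400
(3j)²=6/143 [(1 6 5; 0 0 0)], sign=+1
Σ_t [1,1]: t=1:−1/17280 = -1/17280
(3j)²=35/858 [(1 6 5; 0 1 -1)], sign=-1
⇒ 4πI² = 105/143
I = (-1)√(105/143/(4π)) = -0.24172507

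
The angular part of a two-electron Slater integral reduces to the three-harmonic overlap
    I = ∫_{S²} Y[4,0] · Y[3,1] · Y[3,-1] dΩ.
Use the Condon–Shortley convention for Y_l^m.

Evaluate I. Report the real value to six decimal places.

m-sum 0 ✓  L=10 even ✓  1≤3≤7 ✓
Π(2lᵢ+1) = 9×7×7 = 441
triangle coeff Δ(4,3,3) = 1/34650
Σ_t [1,3]: t=1:−1/72 t=2:+1/16 t=3:−1/72 = 5/144
(3j)²=2/77 [(4 3 3; 0 0 0)], sign=-1
Σ_t [2,4]: t=2:+1/32 t=3:−1/36 t=4:+1/1152 = 5/1152
(3j)²=1/1386 [(4 3 3; 0 1 -1)], sign=+1
⇒ 4πI² = 1/121
I = (-1)√(1/121/(4π)) = -0.02564498

-0.025645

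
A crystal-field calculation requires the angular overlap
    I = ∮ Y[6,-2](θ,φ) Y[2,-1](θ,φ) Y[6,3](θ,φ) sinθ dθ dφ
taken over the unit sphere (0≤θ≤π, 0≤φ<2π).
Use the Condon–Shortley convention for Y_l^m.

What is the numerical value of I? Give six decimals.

-0.140463

m-sum 0 ✓  L=14 even ✓  4≤6≤8 ✓
Π(2lᵢ+1) = 13×5×13 = 845
triangle coeff Δ(6,2,6) = 1/90090
Σ_t [0,2]: t=0:+1/69120 t=1:−1/14400 t=2:+1/69120 = -7/172800
(3j)²=14/715 [(6 2 6; 0 0 0)], sign=-1
Σ_t [0,1]: t=0:+1/161280 t=1:−1/60480 = -1/96768
(3j)²=15/1001 [(6 2 6; -2 -1 3)], sign=+1
⇒ 4πI² = 30/121
I = (-1)√(30/121/(4π)) = -0.14046335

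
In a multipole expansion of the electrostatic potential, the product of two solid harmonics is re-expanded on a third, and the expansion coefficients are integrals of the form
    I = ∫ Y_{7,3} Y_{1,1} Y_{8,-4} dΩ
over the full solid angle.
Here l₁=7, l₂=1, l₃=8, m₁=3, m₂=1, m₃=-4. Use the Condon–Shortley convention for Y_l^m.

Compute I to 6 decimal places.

m-sum 0 ✓  L=16 even ✓  6≤8≤8 ✓
Π(2lᵢ+1) = 15×3×17 = 765
triangle coeff Δ(7,1,8) = 1/2040
Σ_t [0,0]: t=0:+1/25401600 = 1/25401600
(3j)²=8/255 [(7 1 8; 0 0 0)], sign=+1
Σ_t [0,0]: t=0:+1/174182400 = 1/174182400
(3j)²=11/340 [(7 1 8; 3 1 -4)], sign=+1
⇒ 4πI² = 66/85
I = (+1)√(66/85/(4π)) = 0.24857507

0.248575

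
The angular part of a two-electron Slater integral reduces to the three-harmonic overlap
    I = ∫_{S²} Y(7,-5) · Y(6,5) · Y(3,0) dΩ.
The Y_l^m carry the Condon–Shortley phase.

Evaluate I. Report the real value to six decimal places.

0.161723

m-sum 0 ✓  L=16 even ✓  1≤3≤13 ✓
Π(2lᵢ+1) = 15×13×7 = 1365
triangle coeff Δ(7,6,3) = 1/2042040
Σ_t [4,6]: t=4:+1/207360 t=5:−1/57600 t=6:+1/207360 = -1/129600
(3j)²=168/12155 [(7 6 3; 0 0 0)], sign=+1
Σ_t [9,10]: t=9:−1/4354560 t=10:+1/14515200 = -1/6220800
(3j)²=77/4420 [(7 6 3; -5 5 0)], sign=+1
⇒ 4πI² = 6174/18785
I = (+1)√(6174/18785/(4π)) = 0.16172337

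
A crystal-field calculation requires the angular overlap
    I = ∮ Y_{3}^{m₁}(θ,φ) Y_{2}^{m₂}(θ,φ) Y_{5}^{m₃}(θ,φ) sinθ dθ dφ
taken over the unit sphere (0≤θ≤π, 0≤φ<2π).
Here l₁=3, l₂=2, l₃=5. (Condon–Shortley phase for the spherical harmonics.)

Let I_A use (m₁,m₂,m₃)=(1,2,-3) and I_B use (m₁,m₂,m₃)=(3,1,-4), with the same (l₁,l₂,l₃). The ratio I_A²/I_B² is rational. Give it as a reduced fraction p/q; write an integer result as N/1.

Same 3,2,5: normalisation and zero-m 3j drop out of the ratio.
A: Δ: 0! 6! 4! / 11! → 1/2310; sum: t=0:+1/1152 = 1/1152; 3j²(3 2 5; 1 2 -3) = Δ·Π!·Σ² = 1/33  (sign +1)
B: Δ: 0! 6! 4! / 11! → 1/2310; sum: t=0:+1/4320 = 1/4320; 3j²(3 2 5; 3 1 -4) = Δ·Π!·Σ² = 2/55  (sign -1)
I_A²/I_B² = (1/33)/(2/55) = 5/6

5/6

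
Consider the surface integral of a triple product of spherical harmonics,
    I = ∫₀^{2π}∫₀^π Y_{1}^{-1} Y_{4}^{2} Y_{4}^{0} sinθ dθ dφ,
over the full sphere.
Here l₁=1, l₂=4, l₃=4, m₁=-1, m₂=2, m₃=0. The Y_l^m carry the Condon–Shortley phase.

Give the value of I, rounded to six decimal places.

Σmᵢ = 1 ≠ 0, so the φ-integral vanishes; I = 0

0.000000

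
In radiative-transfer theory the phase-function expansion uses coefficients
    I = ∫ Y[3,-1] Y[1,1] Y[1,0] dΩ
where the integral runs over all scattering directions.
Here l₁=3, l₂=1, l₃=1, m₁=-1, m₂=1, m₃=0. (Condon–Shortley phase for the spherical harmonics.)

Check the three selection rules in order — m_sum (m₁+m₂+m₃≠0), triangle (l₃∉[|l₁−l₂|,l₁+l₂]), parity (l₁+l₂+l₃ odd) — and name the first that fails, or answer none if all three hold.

triangle

m₁+m₂+m₃ = -1 + 1 + 0 = 0  ✓
triangle: |3−1|=2 ≤ l₃=1 ≤ 3+1=4  ✗
parity: l₁+l₂+l₃ = 5 is odd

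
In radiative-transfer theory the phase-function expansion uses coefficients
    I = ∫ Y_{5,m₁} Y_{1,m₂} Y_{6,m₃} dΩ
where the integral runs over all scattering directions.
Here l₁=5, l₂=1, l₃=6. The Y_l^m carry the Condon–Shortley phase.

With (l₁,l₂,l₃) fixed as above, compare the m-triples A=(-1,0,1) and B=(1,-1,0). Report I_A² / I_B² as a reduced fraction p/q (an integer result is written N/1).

7/3

Shared (l₁,l₂,l₃)=(5,1,6): N and (l;000)² cancel in I_A²/I_B².
A: Δ = 0!·10!·2!/13! = 1/858; Racah Σ t=0..0: t=0:+1/17280 = 1/17280; ⇒ 3j(5 1 6; -1 0 1)² = 35/858, sgn -1
B: Δ = 0!·10!·2!/13! = 1/858; Racah Σ t=0..0: t=0:+1/34560 = 1/34560; ⇒ 3j(5 1 6; 1 -1 0)² = 5/286, sgn +1
I_A²/I_B² = (35/858)/(5/286) = 7/3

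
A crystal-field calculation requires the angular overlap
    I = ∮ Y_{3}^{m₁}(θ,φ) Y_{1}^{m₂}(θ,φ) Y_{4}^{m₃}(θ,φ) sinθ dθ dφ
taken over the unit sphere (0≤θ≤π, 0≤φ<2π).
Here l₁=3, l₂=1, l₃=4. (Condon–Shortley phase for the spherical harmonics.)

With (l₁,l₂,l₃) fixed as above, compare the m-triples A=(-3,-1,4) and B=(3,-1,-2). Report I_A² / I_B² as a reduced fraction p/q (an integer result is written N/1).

Shared (l₁,l₂,l₃)=(3,1,4): N and (l;000)² cancel in I_A²/I_B².
A: Δ = 0!·6!·2!/9! = 1/252; Racah Σ t=0..0: t=0:+1/1440 = 1/1440; ⇒ 3j(3 1 4; -3 -1 4)² = 1/9, sgn +1
B: Δ = 0!·6!·2!/9! = 1/252; Racah Σ t=0..0: t=0:+1/1440 = 1/1440; ⇒ 3j(3 1 4; 3 -1 -2)² = 1/252, sgn +1
I_A²/I_B² = (1/9)/(1/252) = 28/1

28/1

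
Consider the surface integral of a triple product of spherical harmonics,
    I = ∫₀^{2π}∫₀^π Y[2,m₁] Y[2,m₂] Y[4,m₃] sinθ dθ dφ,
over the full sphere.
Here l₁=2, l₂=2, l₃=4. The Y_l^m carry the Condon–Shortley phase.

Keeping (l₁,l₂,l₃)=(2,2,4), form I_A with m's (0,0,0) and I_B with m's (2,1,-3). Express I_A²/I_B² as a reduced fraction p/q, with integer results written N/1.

Same 2,2,4: normalisation and zero-m 3j drop out of the ratio.
A: Δ: 0! 4! 4! / 9! → 1/630; sum: t=0:+1/16 = 1/16; 3j²(2 2 4; 0 0 0) = Δ·Π!·Σ² = 2/35  (sign +1)
B: Δ: 0! 4! 4! / 9! → 1/630; sum: t=0:+1/144 = 1/144; 3j²(2 2 4; 2 1 -3) = Δ·Π!·Σ² = 1/18  (sign -1)
I_A²/I_B² = (2/35)/(1/18) = 36/35

36/35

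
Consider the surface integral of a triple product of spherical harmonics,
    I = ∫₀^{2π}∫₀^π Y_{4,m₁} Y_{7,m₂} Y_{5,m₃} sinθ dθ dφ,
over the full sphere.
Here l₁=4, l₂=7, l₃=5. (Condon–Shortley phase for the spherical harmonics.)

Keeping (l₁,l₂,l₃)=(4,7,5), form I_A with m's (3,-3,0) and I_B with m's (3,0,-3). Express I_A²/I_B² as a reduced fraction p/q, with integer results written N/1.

735/722

Same 4,7,5: normalisation and zero-m 3j drop out of the ratio.
A: Δ: 6! 2! 8! / 17! → 1/6126120; sum: t=0:+1/414720 t=1:−1/172800 = -7/2073600; 3j²(4 7 5; 3 -3 0) = Δ·Π!·Σ² = 343/29172  (sign +1)
B: Δ: 6! 2! 8! / 17! → 1/6126120; sum: t=0:+1/3628800 t=1:−1/345600 = -19/7257600; 3j²(4 7 5; 3 0 -3) = Δ·Π!·Σ² = 2527/218790  (sign -1)
I_A²/I_B² = (343/29172)/(2527/218790) = 735/722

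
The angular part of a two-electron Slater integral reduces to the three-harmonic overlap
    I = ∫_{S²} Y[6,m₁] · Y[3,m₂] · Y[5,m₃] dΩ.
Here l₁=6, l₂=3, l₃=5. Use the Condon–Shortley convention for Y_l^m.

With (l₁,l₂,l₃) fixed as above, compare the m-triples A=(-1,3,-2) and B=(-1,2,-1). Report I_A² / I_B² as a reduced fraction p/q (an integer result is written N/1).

7/6

Same 6,3,5: normalisation and zero-m 3j drop out of the ratio.
A: Δ: 4! 8! 2! / 15! → 1/675675; sum: t=4:+1/34560 = 1/34560; 3j²(6 3 5; -1 3 -2) = Δ·Π!·Σ² = 7/429  (sign -1)
B: Δ: 4! 8! 2! / 15! → 1/675675; sum: t=3:−1/6912 t=4:+1/17280 = -1/11520; 3j²(6 3 5; -1 2 -1) = Δ·Π!·Σ² = 2/143  (sign -1)
I_A²/I_B² = (7/429)/(2/143) = 7/6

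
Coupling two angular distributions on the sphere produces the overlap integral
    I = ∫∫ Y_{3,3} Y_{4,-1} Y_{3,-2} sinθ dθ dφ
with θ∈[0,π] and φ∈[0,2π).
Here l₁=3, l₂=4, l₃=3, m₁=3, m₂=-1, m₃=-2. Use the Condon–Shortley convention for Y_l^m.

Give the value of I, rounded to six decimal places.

0.140463

m-sum 0 ✓  L=10 even ✓  1≤3≤7 ✓
Π(2lᵢ+1) = 7×9×7 = 441
triangle coeff Δ(3,4,3) = 1/34650
Σ_t [1,3]: t=1:−1/72 t=2:+1/16 t=3:−1/72 = 5/144
(3j)²=2/77 [(3 4 3; 0 0 0)], sign=-1
Σ_t [0,0]: t=0:+1/288 = 1/288
(3j)²=5/231 [(3 4 3; 3 -1 -2)], sign=-1
⇒ 4πI² = 30/121
I = (+1)√(30/121/(4π)) = 0.14046335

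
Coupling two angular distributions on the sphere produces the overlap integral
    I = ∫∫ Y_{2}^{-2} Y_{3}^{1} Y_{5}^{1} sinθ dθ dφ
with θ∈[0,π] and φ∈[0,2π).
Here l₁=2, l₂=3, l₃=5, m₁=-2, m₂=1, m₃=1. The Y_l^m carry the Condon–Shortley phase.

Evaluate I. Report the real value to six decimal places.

Checks pass: Σm=0; 10 even; l₃=5∈[1,5].
(2·2+1)(2·3+1)(2·5+1) = 385
Δ: 0! 4! 6! / 11! → 1/2310
sum: t=0:+1/144 = 1/144
3j²(2 3 5; 0 0 0) = Δ·Π!·Σ² = 10/231  (sign -1)
sum: t=0:+1/1152 = 1/1152
3j²(2 3 5; -2 1 1) = Δ·Π!·Σ² = 1/154  (sign +1)
combine: 4πI² = 385·10/231·1/154 = 25/231
take √, sign -1: I = -0.09280237

-0.092802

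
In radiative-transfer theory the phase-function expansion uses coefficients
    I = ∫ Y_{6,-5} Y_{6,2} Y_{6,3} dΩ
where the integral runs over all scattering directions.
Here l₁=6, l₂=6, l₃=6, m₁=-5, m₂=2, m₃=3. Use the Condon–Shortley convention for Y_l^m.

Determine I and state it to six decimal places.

-0.050240

Checks pass: Σm=0; 18 even; l₃=6∈[0,12].
(2·6+1)(2·6+1)(2·6+1) = 2197
Δ: 6! 6! 6! / 19! → 1/325909584
sum: t=0:+1/373248000 t=1:−1/1728000 t=2:+1/110592 t=3:−1/46656 t=4:+1/110592 t=5:−1/1728000 t=6:+1/373248000 = -7/1555200
3j²(6 6 6; 0 0 0) = Δ·Π!·Σ² = 400/46189  (sign -1)
sum: t=5:−1/3110400 t=6:+1/4147200 = -1/12441600
3j²(6 6 6; -5 2 3) = Δ·Π!·Σ² = 7/4199  (sign +1)
combine: 4πI² = 2197·400/46189·7/4199 = 36400/1147619
take √, sign -1: I = -0.05023968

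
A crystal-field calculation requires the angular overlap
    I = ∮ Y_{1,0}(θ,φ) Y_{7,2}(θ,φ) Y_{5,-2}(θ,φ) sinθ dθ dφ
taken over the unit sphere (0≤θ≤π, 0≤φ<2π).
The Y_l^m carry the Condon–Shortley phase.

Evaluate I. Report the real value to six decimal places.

0.000000

|1−7|≤5≤1+7 violated ⇒ I = 0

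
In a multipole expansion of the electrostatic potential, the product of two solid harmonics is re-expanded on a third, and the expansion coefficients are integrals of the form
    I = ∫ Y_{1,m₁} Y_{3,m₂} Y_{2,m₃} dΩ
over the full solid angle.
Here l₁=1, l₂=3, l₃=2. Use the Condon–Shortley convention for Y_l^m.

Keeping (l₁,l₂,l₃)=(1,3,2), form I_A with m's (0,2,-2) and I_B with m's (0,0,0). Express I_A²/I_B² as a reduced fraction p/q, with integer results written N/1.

Same 1,3,2: normalisation and zero-m 3j drop out of the ratio.
A: Δ: 2! 0! 4! / 7! → 1/105; sum: t=1:−1/24 = -1/24; 3j²(1 3 2; 0 2 -2) = Δ·Π!·Σ² = 1/21  (sign -1)
B: Δ: 2! 0! 4! / 7! → 1/105; sum: t=1:−1/4 = -1/4; 3j²(1 3 2; 0 0 0) = Δ·Π!·Σ² = 3/35  (sign -1)
I_A²/I_B² = (1/21)/(3/35) = 5/9

5/9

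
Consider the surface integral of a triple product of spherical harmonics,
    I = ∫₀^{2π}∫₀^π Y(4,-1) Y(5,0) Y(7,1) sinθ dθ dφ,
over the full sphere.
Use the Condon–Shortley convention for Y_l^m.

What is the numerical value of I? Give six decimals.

-0.095611

m-sum 0 ✓  L=16 even ✓  1≤7≤9 ✓
Π(2lᵢ+1) = 9×11×15 = 1485
triangle coeff Δ(4,5,7) = 1/6126120
Σ_t [0,2]: t=0:+1/69120 t=1:−1/20736 t=2:+1/69120 = -1/51840
(3j)²=280/21879 [(4 5 7; 0 0 0)], sign=+1
Σ_t [0,2]: t=0:+1/172800 t=1:−1/27648 t=2:+1/51840 = -23/2073600
(3j)²=529/87516 [(4 5 7; -1 0 1)], sign=-1
⇒ 4πI² = 185150/1611753
I = (-1)√(185150/1611753/(4π)) = -0.09561096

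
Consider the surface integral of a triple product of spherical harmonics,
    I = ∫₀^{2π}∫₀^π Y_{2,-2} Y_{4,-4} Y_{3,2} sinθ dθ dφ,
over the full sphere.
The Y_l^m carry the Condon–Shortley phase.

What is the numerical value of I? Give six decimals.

0.000000

Σmᵢ = -4 ≠ 0, so the φ-integral vanishes; I = 0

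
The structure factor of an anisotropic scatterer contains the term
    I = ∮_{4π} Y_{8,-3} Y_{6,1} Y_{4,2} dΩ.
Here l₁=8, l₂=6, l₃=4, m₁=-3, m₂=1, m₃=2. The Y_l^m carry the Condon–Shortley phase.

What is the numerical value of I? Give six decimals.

Checks pass: Σm=0; 18 even; l₃=4∈[2,14].
(2·8+1)(2·6+1)(2·4+1) = 1989
Δ: 10! 6! 2! / 19! → 1/23279256
sum: t=4:+1/1658880 t=5:−1/518400 t=6:+1/1658880 = -1/1382400
3j²(8 6 4; 0 0 0) = Δ·Π!·Σ² = 504/46189  (sign -1)
sum: t=5:−1/20736000 t=6:+1/2073600 t=7:−1/2903040 = 13/145152000
3j²(8 6 4; -3 1 2) = Δ·Π!·Σ² = 13/9044  (sign +1)
combine: 4πI² = 1989·504/46189·13/9044 = 2106/67507
take √, sign -1: I = -0.04982529

-0.049825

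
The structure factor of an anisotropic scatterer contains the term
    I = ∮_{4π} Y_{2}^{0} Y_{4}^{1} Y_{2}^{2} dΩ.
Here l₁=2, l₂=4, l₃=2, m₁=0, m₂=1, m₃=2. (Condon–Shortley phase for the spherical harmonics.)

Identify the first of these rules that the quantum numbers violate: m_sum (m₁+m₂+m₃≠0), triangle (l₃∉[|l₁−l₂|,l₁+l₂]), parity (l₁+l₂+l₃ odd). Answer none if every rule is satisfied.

m_sum

Σmᵢ = 3  ✗
l₃∈[|l₁−l₂|,l₁+l₂]=[2,6], have l₃=2
Σlᵢ = 8 ⇒ even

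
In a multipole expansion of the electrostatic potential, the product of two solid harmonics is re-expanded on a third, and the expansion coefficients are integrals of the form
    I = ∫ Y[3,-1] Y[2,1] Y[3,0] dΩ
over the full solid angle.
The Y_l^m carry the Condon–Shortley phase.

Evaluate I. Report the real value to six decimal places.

Checks pass: Σm=0; 8 even; l₃=3∈[1,5].
(2·3+1)(2·2+1)(2·3+1) = 245
Δ: 2! 4! 2! / 9! → 1/3780
sum: t=0:+1/24 t=1:−1/4 t=2:+1/24 = -1/6
3j²(3 2 3; 0 0 0) = Δ·Π!·Σ² = 4/105  (sign +1)
sum: t=1:−1/12 t=2:+1/8 = 1/24
3j²(3 2 3; -1 1 0) = Δ·Π!·Σ² = 1/210  (sign -1)
combine: 4πI² = 245·4/105·1/210 = 2/45
take √, sign -1: I = -0.05947080

-0.059471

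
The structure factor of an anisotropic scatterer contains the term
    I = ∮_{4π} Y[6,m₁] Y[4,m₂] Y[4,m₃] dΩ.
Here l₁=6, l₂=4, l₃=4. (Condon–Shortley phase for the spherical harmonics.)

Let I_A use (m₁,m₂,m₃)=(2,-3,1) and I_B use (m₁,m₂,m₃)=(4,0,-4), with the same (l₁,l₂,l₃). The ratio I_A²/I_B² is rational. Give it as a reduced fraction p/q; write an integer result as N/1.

3/4

Shared (l₁,l₂,l₃)=(6,4,4): N and (l;000)² cancel in I_A²/I_B².
A: Δ = 6!·6!·2!/15! = 1/1261260; Racah Σ t=0..1: t=0:+1/34560 t=1:−1/8640 = -1/11520; ⇒ 3j(6 4 4; 2 -3 1)² = 3/143, sgn +1
B: Δ = 6!·6!·2!/15! = 1/1261260; Racah Σ t=2..2: t=2:+1/69120 = 1/69120; ⇒ 3j(6 4 4; 4 0 -4)² = 4/143, sgn +1
I_A²/I_B² = (3/143)/(4/143) = 3/4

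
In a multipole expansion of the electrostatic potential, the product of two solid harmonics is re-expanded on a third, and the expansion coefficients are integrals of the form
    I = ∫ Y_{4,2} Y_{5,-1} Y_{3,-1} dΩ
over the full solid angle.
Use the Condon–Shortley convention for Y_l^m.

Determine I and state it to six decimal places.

Rules hold: Σm=0, L=12 even, 1≤3≤9.
N = 9·11·7 = 693
Δ = 6!·2!·4!/13! = 1/180180
Racah Σ t=2..4: t=2:+1/576 t=3:−1/144 t=4:+1/576 = -1/288
⇒ 3j(4 5 3; 0 0 0)² = 20/1001, sgn +1
Racah Σ t=0..2: t=0:+1/34560 t=1:−1/720 t=2:+1/384 = 43/34560
⇒ 3j(4 5 3; 2 -1 -1)² = 1849/180180, sgn +1
4πI² = N·(3j₀)²·(3jₘ)² = 1849/13013
I = +1·√(0.142089/4π) = 0.10633465

0.106335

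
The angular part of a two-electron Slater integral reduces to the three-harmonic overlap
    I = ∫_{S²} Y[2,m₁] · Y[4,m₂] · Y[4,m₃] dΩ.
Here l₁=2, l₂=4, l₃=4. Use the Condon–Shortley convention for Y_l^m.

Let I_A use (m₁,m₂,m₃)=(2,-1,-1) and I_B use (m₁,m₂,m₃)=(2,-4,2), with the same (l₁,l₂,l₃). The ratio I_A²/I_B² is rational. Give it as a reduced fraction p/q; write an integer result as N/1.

Shared (l₁,l₂,l₃)=(2,4,4): N and (l;000)² cancel in I_A²/I_B².
A: Δ = 2!·2!·6!/11! = 1/13860; Racah Σ t=0..0: t=0:+1/144 = 1/144; ⇒ 3j(2 4 4; 2 -1 -1)² = 10/231, sgn -1
B: Δ = 2!·2!·6!/11! = 1/13860; Racah Σ t=0..0: t=0:+1/2880 = 1/2880; ⇒ 3j(2 4 4; 2 -4 2)² = 2/165, sgn +1
I_A²/I_B² = (10/231)/(2/165) = 25/7

25/7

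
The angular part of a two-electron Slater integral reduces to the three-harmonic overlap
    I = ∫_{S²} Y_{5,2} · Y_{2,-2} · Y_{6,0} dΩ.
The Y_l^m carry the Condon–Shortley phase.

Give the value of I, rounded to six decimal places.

L=13 odd ⇒ parity kills the (l;000) factor ⇒ I = 0

0.000000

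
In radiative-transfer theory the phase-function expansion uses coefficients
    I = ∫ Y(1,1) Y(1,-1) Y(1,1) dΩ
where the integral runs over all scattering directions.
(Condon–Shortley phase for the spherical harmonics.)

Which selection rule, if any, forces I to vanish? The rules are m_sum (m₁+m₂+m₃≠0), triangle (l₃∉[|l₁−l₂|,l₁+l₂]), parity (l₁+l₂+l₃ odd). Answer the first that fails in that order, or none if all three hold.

m_sum

azimuthal sum: 1 − 1 + 1 = 1  ✗
0 ≤ 1 ≤ 2 (triangle on l)
L = 1 + 1 + 1 = 3 (odd)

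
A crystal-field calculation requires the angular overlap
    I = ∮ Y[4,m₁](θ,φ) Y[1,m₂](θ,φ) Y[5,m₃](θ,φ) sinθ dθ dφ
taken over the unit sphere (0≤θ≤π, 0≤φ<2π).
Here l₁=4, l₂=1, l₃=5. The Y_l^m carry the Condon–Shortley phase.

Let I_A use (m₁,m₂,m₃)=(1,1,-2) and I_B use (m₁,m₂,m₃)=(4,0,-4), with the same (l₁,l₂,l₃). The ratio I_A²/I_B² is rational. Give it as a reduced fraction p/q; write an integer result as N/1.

l's match ⇒ only the (l;m) 3-j factors differ between A and B.
A: triangle coeff Δ(4,1,5) = 1/495; Σ_t [0,0]: t=0:+1/1440 = 1/1440; (3j)²=7/165 [(4 1 5; 1 1 -2)], sign=-1
B: triangle coeff Δ(4,1,5) = 1/495; Σ_t [0,0]: t=0:+1/40320 = 1/40320; (3j)²=1/55 [(4 1 5; 4 0 -4)], sign=-1
I_A²/I_B² = (7/165)/(1/55) = 7/3

7/3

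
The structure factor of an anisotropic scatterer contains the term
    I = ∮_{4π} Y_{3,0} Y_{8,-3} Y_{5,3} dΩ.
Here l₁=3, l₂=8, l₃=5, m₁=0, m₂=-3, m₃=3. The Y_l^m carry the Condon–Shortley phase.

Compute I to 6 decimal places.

-0.170538

Checks pass: Σm=0; 16 even; l₃=5∈[5,11].
(2·3+1)(2·8+1)(2·5+1) = 1309
Δ: 6! 0! 10! / 17! → 1/136136
sum: t=3:−1/518400 = -1/518400
3j²(3 8 5; 0 0 0) = Δ·Π!·Σ² = 56/2431  (sign +1)
sum: t=3:−1/2903040 = -1/2903040
3j²(3 8 5; 0 -3 3) = Δ·Π!·Σ² = 75/6188  (sign -1)
combine: 4πI² = 1309·56/2431·75/6188 = 1050/2873
take √, sign -1: I = -0.17053829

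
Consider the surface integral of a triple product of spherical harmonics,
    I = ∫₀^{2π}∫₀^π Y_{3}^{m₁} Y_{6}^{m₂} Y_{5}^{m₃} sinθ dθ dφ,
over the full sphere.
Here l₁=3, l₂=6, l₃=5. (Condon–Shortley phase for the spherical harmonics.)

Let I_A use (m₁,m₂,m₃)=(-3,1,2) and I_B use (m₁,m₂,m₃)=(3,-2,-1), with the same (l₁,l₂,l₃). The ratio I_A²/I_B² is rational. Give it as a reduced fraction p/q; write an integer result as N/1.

7/10

Shared (l₁,l₂,l₃)=(3,6,5): N and (l;000)² cancel in I_A²/I_B².
A: Δ = 4!·2!·8!/15! = 1/675675; Racah Σ t=4..4: t=4:+1/34560 = 1/34560; ⇒ 3j(3 6 5; -3 1 2)² = 7/429, sgn -1
B: Δ = 4!·2!·8!/15! = 1/675675; Racah Σ t=0..0: t=0:+1/27648 = 1/27648; ⇒ 3j(3 6 5; 3 -2 -1)² = 10/429, sgn +1
I_A²/I_B² = (7/429)/(10/429) = 7/10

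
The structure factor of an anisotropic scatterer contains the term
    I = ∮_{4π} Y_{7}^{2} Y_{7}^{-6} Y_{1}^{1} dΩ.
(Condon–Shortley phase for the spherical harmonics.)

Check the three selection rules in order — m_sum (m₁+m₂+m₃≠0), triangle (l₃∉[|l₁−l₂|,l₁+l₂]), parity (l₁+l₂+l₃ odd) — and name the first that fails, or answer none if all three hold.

m_sum

m₁+m₂+m₃ = 2 − 6 + 1 = -3  ✗
triangle: |7−7|=0 ≤ l₃=1 ≤ 7+7=14
parity: l₁+l₂+l₃ = 15 is odd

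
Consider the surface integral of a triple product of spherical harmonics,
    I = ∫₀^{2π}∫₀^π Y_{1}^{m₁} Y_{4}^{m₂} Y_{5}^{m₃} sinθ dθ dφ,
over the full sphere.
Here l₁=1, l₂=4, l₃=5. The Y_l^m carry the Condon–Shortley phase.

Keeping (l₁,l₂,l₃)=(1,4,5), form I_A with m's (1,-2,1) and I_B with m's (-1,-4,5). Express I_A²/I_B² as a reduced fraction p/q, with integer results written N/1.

2/15

Shared (l₁,l₂,l₃)=(1,4,5): N and (l;000)² cancel in I_A²/I_B².
A: Δ = 0!·2!·8!/11! = 1/495; Racah Σ t=0..0: t=0:+1/2880 = 1/2880; ⇒ 3j(1 4 5; 1 -2 1)² = 2/165, sgn +1
B: Δ = 0!·2!·8!/11! = 1/495; Racah Σ t=0..0: t=0:+1/80640 = 1/80640; ⇒ 3j(1 4 5; -1 -4 5)² = 1/11, sgn +1
I_A²/I_B² = (2/165)/(1/11) = 2/15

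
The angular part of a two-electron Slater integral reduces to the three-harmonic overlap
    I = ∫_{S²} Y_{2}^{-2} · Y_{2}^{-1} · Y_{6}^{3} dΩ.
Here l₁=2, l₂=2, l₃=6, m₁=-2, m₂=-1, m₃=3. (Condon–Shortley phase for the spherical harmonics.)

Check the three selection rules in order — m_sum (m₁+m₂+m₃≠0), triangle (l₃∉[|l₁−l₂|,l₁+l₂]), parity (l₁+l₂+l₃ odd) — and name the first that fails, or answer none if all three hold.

azimuthal sum: -2 − 1 + 3 = 0  ✓
0 ≤ 6 ≤ 4 (triangle on l)  ✗
L = 2 + 2 + 6 = 10 (even)

triangle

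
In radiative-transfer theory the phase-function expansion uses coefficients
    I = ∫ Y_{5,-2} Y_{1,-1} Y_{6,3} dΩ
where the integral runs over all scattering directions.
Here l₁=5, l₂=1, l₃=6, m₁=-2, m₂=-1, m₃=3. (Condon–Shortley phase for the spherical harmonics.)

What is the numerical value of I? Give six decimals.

-0.245154

m-sum 0 ✓  L=12 even ✓  4≤6≤6 ✓
Π(2lᵢ+1) = 11×3×13 = 429
triangle coeff Δ(5,1,6) = 1/858
Σ_t [0,0]: t=0:+1/14400 = 1/14400
(3j)²=6/143 [(5 1 6; 0 0 0)], sign=+1
Σ_t [0,0]: t=0:+1/60480 = 1/60480
(3j)²=6/143 [(5 1 6; -2 -1 3)], sign=-1
⇒ 4πI² = 108/143
I = (-1)√(108/143/(4π)) = -0.24515397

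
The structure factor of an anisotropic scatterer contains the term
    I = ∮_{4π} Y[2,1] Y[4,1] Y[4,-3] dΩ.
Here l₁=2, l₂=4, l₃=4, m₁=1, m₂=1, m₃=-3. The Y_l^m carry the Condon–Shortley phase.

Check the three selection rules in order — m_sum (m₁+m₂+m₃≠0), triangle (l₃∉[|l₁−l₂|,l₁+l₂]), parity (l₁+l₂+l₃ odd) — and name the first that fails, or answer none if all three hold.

Σmᵢ = -1  ✗
l₃∈[|l₁−l₂|,l₁+l₂]=[2,6], have l₃=4
Σlᵢ = 10 ⇒ even

m_sum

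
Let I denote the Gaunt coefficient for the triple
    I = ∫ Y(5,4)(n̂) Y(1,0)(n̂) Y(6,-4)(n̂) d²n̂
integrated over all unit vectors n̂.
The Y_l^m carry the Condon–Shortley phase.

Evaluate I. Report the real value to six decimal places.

0.182727

m-sum 0 ✓  L=12 even ✓  4≤6≤6 ✓
Π(2lᵢ+1) = 11×3×13 = 429
triangle coeff Δ(5,1,6) = 1/858
Σ_t [0,0]: t=0:+1/14400 = 1/14400
(3j)²=6/143 [(5 1 6; 0 0 0)], sign=+1
Σ_t [0,0]: t=0:+1/362880 = 1/362880
(3j)²=10/429 [(5 1 6; 4 0 -4)], sign=+1
⇒ 4πI² = 60/143
I = (+1)√(60/143/(4π)) = 0.18272698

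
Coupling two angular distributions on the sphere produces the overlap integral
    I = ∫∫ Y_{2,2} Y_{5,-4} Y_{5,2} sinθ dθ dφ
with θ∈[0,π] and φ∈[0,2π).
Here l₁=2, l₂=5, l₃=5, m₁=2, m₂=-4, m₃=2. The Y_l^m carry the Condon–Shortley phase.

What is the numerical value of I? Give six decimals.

m-sum 0 ✓  L=12 even ✓  3≤5≤7 ✓
Π(2lᵢ+1) = 5×11×11 = 605
triangle coeff Δ(2,5,5) = 1/38610
Σ_t [0,2]: t=0:+1/2880 t=1:−1/576 t=2:+1/2880 = -1/960
(3j)²=10/429 [(2 5 5; 0 0 0)], sign=+1
Σ_t [0,0]: t=0:+1/20160 = 1/20160
(3j)²=12/715 [(2 5 5; 2 -4 2)], sign=-1
⇒ 4πI² = 40/169
I = (-1)√(40/169/(4π)) = -0.13724032

-0.137240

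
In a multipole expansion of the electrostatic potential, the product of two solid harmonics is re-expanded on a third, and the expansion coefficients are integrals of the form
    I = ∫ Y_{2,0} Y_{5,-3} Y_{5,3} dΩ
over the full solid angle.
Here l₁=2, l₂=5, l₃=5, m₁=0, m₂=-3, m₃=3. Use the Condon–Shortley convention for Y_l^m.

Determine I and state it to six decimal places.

m-sum 0 ✓  L=12 even ✓  3≤5≤7 ✓
Π(2lᵢ+1) = 5×11×11 = 605
triangle coeff Δ(2,5,5) = 1/38610
Σ_t [0,2]: t=0:+1/2880 t=1:−1/576 t=2:+1/2880 = -1/960
(3j)²=10/429 [(2 5 5; 0 0 0)], sign=+1
Σ_t [0,2]: t=0:+1/5760 t=1:−1/5040 t=2:+1/161280 = -1/53760
(3j)²=1/4290 [(2 5 5; 0 -3 3)], sign=-1
⇒ 4πI² = 5/1521
I = (-1)√(5/1521/(4π)) = -0.01617393

-0.016174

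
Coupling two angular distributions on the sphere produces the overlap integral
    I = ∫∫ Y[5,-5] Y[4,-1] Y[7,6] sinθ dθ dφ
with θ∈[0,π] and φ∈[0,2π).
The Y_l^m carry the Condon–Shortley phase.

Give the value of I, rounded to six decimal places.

-0.207103

m-sum 0 ✓  L=16 even ✓  1≤7≤9 ✓
Π(2lᵢ+1) = 11×9×15 = 1485
triangle coeff Δ(5,4,7) = 1/6126120
Σ_t [0,2]: t=0:+1/69120 t=1:−1/20736 t=2:+1/69120 = -1/51840
(3j)²=280/21879 [(5 4 7; 0 0 0)], sign=+1
Σ_t [2,2]: t=2:+1/9676800 = 1/9676800
(3j)²=27/952 [(5 4 7; -5 -1 6)], sign=-1
⇒ 4πI² = 2025/3757
I = (-1)√(2025/3757/(4π)) = -0.20710328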